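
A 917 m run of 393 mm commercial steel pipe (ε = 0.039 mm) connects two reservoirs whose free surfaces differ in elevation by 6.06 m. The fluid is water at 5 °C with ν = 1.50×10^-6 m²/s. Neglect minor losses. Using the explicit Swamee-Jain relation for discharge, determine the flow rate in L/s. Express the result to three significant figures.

Swamee-Jain (Type II): Q = -0.965·√(gD⁵h_f/L)·ln[ε/(3.7D) + √(3.17ν²L/(gD³h_f))]
√(gD⁵h_f/L) = √(9.81·0.393⁵·6.06/917) = 0.02465
ε/(3.7D) = 2.68×10^-5; √(3.17ν²L/(gD³h_f)) = 4.26×10^-5
Q = -0.965·0.02465·ln(6.939×10^-5) = 0.2278 m³/s
Check: V = 1.88 m/s, Re = 4.92×10^5, f = 0.01449, h_f = 6.08 m ≈ 6.06 m ✓

Q ≈ 228 L/s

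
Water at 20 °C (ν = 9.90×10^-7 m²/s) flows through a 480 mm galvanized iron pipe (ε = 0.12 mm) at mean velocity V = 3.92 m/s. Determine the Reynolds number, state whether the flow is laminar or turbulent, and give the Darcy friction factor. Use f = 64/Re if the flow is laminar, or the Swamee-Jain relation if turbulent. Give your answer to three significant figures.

Re = VD/ν = 3.920·0.480/9.90×10^-7 = 1.90×10^6
Re > 4000 → turbulent; ε/D = 2.50×10^-4
Swamee-Jain: f = 0.01491

Re ≈ 1.90×10^6; turbulent; f ≈ 0.0149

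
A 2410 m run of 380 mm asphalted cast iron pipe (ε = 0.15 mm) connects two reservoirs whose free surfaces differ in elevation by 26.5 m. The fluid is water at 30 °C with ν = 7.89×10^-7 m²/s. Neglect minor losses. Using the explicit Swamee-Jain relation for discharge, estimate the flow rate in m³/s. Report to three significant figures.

Q ≈ 0.254 m³/s

Swamee-Jain (Type II): Q = -0.965·√(gD⁵h_f/L)·ln[ε/(3.7D) + √(3.17ν²L/(gD³h_f))]
√(gD⁵h_f/L) = √(9.81·0.380⁵·26.5/2410) = 0.02924
ε/(3.7D) = 1.07×10^-4; √(3.17ν²L/(gD³h_f)) = 1.83×10^-5
Q = -0.965·0.02924·ln(1.249×10^-4) = 0.2536 m³/s
Check: V = 2.24 m/s, Re = 1.08×10^6, f = 0.01650, h_f = 26.7 m ≈ 26.5 m ✓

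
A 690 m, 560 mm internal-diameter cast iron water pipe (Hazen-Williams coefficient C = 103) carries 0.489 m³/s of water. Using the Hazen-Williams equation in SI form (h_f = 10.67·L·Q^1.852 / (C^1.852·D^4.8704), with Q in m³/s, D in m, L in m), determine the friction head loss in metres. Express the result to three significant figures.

h_f ≈ 6.17 m

h_f = 10.67·690·0.489^1.852 / (103^1.852·0.560^4.8704) = 6.170 m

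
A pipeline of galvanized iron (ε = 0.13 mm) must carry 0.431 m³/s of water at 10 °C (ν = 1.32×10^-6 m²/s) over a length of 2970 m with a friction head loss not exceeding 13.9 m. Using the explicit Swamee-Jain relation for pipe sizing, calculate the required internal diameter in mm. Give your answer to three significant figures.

Swamee-Jain (Type III): D = 0.66·[ε^1.25·(LQ²/(gh_f))^4.75 + ν·Q^9.4·(L/(gh_f))^5.2]^0.04
LQ²/(gh_f) = 4.046; L/(gh_f) = 21.78
Term 1 = ε^1.25·(…)^4.75 = 0.0106; Term 2 = ν·Q^9.4·(…)^5.2 = 0.00439
D = 0.66·(0.0106 + 0.00439)^0.04 = 0.5579 m = 558 mm
Check: V = 1.76 m/s, Re = 7.45×10^5, f = 0.01537, h_f = 13.0 m ≈ 13.9 m ✓

D ≈ 558 mm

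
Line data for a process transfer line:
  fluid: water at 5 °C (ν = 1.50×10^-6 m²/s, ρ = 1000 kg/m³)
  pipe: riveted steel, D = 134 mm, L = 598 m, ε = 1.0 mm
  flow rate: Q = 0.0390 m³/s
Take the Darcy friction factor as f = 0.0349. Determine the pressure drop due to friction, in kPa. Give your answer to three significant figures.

Δp ≈ 596 kPa

V = 4Q/(πD²) = 4·0.0390/(π·0.134²) = 2.765 m/s
h_f = f(L/D)V²/(2g) = 0.03490·(598/0.134)·2.765²/(2·9.81) = 60.71 m
Δp = ρg·h_f = 1000·9.81·60.71 = 595.6 kPa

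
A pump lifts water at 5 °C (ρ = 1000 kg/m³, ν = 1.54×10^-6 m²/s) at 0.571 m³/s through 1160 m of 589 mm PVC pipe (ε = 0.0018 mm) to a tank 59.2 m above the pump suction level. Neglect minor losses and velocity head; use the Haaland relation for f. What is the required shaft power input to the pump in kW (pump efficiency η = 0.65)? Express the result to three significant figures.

P_shaft ≈ 556 kW

V = 4Q/(πD²) = 2.096 m/s; Re = 8.02×10^5; ε/D = 3.06×10^-6; f = 0.01207
h_f = f(L/D)V²/2g = 5.322 m
Total head H = z + h_f = 59.2 + 5.322 = 64.52 m
P_hyd = ρgQH = 1000·9.81·0.571·64.52 = 361.4 kW
P_shaft = P_hyd/η = 361.4/0.65 = 556.0 kW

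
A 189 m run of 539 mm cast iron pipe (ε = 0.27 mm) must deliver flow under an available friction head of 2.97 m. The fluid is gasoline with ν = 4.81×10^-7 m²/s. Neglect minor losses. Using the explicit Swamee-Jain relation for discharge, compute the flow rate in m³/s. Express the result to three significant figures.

Q ≈ 0.717 m³/s

Swamee-Jain (Type II): Q = -0.965·√(gD⁵h_f/L)·ln[ε/(3.7D) + √(3.17ν²L/(gD³h_f))]
√(gD⁵h_f/L) = √(9.81·0.539⁵·2.97/189) = 0.08374
ε/(3.7D) = 1.35×10^-4; √(3.17ν²L/(gD³h_f)) = 5.51×10^-6
Q = -0.965·0.08374·ln(1.409×10^-4) = 0.7166 m³/s
Check: V = 3.14 m/s, Re = 3.52×10^6, f = 0.01691, h_f = 2.98 m ≈ 2.97 m ✓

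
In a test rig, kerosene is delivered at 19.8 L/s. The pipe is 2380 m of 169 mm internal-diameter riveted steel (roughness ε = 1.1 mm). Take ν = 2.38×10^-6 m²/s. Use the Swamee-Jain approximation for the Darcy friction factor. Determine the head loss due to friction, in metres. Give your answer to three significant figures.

h_f ≈ 19.3 m

V = 4Q/(πD²) = 4·0.0198/(π·0.169²) = 0.8827 m/s
Re = VD/ν = 0.8827·0.169/2.38×10^-6 = 6.27×10^4 → turbulent
ε/D = 1.1/169 = 0.00651
Swamee-Jain: f = 0.03452
h_f = f(L/D)V²/(2g) = 0.03452·(2380/0.169)·0.8827²/(2·9.81) = 19.30 m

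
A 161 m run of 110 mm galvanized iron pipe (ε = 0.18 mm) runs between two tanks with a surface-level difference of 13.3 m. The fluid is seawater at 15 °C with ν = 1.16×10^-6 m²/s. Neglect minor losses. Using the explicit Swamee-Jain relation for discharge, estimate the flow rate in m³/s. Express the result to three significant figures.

Q ≈ 0.0265 m³/s

Swamee-Jain (Type II): Q = -0.965·√(gD⁵h_f/L)·ln[ε/(3.7D) + √(3.17ν²L/(gD³h_f))]
√(gD⁵h_f/L) = √(9.81·0.110⁵·13.3/161) = 0.003613
ε/(3.7D) = 4.42×10^-4; √(3.17ν²L/(gD³h_f)) = 6.29×10^-5
Q = -0.965·0.003613·ln(5.051×10^-4) = 0.02646 m³/s
Check: V = 2.78 m/s, Re = 2.64×10^5, f = 0.02316, h_f = 13.4 m ≈ 13.3 m ✓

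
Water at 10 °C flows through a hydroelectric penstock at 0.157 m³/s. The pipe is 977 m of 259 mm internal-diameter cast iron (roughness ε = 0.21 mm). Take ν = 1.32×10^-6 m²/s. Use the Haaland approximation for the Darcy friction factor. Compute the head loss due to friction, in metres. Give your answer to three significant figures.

V = 4Q/(πD²) = 4·0.157/(π·0.259²) = 2.980 m/s
Re = VD/ν = 2.980·0.259/1.32×10^-6 = 5.85×10^5 → turbulent
ε/D = 0.21/259 = 8.11×10^-4
Haaland: f = 0.01923
h_f = f(L/D)V²/(2g) = 0.01923·(977/0.259)·2.980²/(2·9.81) = 32.83 m

h_f ≈ 32.8 m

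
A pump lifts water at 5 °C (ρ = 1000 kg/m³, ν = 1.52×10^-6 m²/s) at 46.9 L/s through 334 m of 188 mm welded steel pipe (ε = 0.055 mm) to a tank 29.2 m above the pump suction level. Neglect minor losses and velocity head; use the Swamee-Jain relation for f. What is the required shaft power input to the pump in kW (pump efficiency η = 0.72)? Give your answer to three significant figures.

P_shaft ≈ 21.6 kW

V = 4Q/(πD²) = 1.690 m/s; Re = 2.09×10^5; ε/D = 2.93×10^-4; f = 0.01765
h_f = f(L/D)V²/2g = 4.563 m
Total head H = z + h_f = 29.2 + 4.563 = 33.76 m
P_hyd = ρgQH = 1000·9.81·0.0469·33.76 = 15.53 kW
P_shaft = P_hyd/η = 15.53/0.72 = 21.58 kW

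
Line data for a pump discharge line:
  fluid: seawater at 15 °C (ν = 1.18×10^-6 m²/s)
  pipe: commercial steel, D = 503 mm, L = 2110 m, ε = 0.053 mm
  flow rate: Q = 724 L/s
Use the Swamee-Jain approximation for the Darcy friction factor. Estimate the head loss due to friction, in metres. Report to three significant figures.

h_f ≈ 37.4 m

V = 4Q/(πD²) = 4·0.724/(π·0.503²) = 3.643 m/s
Re = VD/ν = 3.643·0.503/1.18×10^-6 = 1.55×10^6 → turbulent
ε/D = 0.053/503 = 1.05×10^-4
Swamee-Jain: f = 0.01316
h_f = f(L/D)V²/(2g) = 0.01316·(2110/0.503)·3.643²/(2·9.81) = 37.36 m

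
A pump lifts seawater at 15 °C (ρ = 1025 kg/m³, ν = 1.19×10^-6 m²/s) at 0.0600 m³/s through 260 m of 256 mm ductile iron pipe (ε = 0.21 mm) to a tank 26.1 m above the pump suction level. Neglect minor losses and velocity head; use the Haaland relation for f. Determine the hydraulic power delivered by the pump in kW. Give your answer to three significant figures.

V = 4Q/(πD²) = 1.166 m/s; Re = 2.51×10^5; ε/D = 8.20×10^-4; f = 0.01990
h_f = f(L/D)V²/2g = 1.400 m
Total head H = z + h_f = 26.1 + 1.400 = 27.50 m
P_hyd = ρgQH = 1025·9.81·0.0600·27.50 = 16.59 kW

P_hyd ≈ 16.6 kW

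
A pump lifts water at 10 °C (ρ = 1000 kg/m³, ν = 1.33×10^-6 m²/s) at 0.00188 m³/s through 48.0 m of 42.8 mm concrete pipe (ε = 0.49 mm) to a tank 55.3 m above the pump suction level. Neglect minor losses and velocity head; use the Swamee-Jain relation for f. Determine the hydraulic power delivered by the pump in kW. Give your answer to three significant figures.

V = 4Q/(πD²) = 1.307 m/s; Re = 4.21×10^4; ε/D = 0.0114; f = 0.04141
h_f = f(L/D)V²/2g = 4.041 m
Total head H = z + h_f = 55.3 + 4.041 = 59.34 m
P_hyd = ρgQH = 1000·9.81·0.00188·59.34 = 1.094 kW

P_hyd ≈ 1.09 kW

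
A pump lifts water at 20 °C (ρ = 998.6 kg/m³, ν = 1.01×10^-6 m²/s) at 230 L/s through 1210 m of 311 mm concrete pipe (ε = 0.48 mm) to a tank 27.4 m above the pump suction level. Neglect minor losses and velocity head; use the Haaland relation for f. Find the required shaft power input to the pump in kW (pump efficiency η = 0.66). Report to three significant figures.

P_shaft ≈ 231 kW

V = 4Q/(πD²) = 3.028 m/s; Re = 9.32×10^5; ε/D = 0.00154; f = 0.02214
h_f = f(L/D)V²/2g = 40.25 m
Total head H = z + h_f = 27.4 + 40.25 = 67.65 m
P_hyd = ρgQH = 998.6·9.81·0.230·67.65 = 152.4 kW
P_shaft = P_hyd/η = 152.4/0.66 = 230.9 kW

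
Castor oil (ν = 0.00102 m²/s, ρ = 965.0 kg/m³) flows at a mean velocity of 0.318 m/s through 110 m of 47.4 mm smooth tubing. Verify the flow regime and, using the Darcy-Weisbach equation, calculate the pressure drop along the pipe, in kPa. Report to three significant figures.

Δp ≈ 490 kPa

Re = VD/ν = 0.318·0.04740/0.00102 = 14.8 → laminar (Re < 2300)
f = 64/Re = 4.331
h_f = f(L/D)V²/(2g) = 4.331·(110/0.04740)·0.318²/(2·9.81) = 51.80 m
Δp = ρg·h_f = 965.0·9.81·51.80 = 490.4 kPa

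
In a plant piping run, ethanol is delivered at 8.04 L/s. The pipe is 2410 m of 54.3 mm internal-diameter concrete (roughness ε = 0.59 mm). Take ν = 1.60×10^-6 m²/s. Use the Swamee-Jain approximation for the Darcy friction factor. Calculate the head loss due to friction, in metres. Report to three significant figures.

h_f ≈ 1080 m

V = 4Q/(πD²) = 4·0.00804/(π·0.0543²) = 3.472 m/s
Re = VD/ν = 3.472·0.0543/1.60×10^-6 = 1.18×10^5 → turbulent
ε/D = 0.59/54.3 = 0.0109
Swamee-Jain: f = 0.03969
h_f = f(L/D)V²/(2g) = 0.03969·(2410/0.0543)·3.472²/(2·9.81) = 1082 m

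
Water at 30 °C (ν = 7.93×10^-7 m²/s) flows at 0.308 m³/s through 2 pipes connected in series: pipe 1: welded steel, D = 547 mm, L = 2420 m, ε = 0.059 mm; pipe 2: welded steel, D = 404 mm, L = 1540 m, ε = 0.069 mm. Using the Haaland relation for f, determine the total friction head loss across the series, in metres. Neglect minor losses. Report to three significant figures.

H ≈ 21.1 m

Pipe 1: V = 1.311 m/s, Re = 9.04×10^5, ε/D = 1.08×10^-4, f = 0.01355, h_1 = f(L/D)V²/2g = 5.248 m
Pipe 2: V = 2.403 m/s, Re = 1.22×10^6, ε/D = 1.71×10^-4, f = 0.01411, h_2 = f(L/D)V²/2g = 15.82 m
Series → Q common, losses add: H = Σh = 21.07 m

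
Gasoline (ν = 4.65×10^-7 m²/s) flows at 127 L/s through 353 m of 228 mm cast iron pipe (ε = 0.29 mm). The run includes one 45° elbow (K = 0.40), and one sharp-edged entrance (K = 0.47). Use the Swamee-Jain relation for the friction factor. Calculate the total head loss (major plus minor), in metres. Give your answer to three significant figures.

V = 4Q/(πD²) = 3.111 m/s; V²/2g = 0.4932 m
Re = 1.53×10^6, ε/D = 0.00127 → f = 0.02107 (Swamee-Jain)
Major: h_f = f(L/D)·V²/2g = 0.02107·1548·0.4932 = 16.09 m
Minor: ΣK = 0.870; h_m = ΣK·V²/2g = 0.4291 m
Total H_L = 16.09 + 0.4291 = 16.52 m

H_L ≈ 16.5 m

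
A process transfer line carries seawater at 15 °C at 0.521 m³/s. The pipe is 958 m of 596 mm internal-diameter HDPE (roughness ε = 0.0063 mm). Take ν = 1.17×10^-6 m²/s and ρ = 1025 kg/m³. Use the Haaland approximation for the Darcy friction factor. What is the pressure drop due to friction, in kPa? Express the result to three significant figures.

Δp ≈ 34.1 kPa

V = 4Q/(πD²) = 4·0.521/(π·0.596²) = 1.867 m/s
Re = VD/ν = 1.867·0.596/1.17×10^-6 = 9.51×10^5 → turbulent
ε/D = 0.0063/596 = 1.06×10^-5
Haaland: f = 0.01187
h_f = f(L/D)V²/(2g) = 0.01187·(958/0.596)·1.867²/(2·9.81) = 3.391 m
Δp = ρg·h_f = 1025·9.81·3.391 = 34.10 kPa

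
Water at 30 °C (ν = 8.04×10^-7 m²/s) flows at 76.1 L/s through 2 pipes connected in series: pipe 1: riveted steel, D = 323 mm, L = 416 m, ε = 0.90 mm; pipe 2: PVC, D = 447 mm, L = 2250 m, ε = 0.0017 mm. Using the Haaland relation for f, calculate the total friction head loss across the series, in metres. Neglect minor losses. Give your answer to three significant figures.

Pipe 1: V = 0.9287 m/s, Re = 3.73×10^5, ε/D = 0.00279, f = 0.02602, h_1 = f(L/D)V²/2g = 1.474 m
Pipe 2: V = 0.4849 m/s, Re = 2.70×10^5, ε/D = 3.80×10^-6, f = 0.01466, h_2 = f(L/D)V²/2g = 0.8846 m
Series → Q common, losses add: H = Σh = 2.358 m

H ≈ 2.36 m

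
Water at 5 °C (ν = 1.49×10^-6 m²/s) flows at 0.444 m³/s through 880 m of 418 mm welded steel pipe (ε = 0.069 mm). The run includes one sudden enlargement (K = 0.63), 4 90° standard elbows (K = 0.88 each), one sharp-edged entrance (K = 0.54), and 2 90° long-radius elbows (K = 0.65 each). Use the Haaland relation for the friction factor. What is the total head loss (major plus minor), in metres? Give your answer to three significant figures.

V = 4Q/(πD²) = 3.235 m/s; V²/2g = 0.5336 m
Re = 9.08×10^5, ε/D = 1.65×10^-4 → f = 0.01428 (Haaland)
Major: h_f = f(L/D)·V²/2g = 0.01428·2105·0.5336 = 16.04 m
Minor: ΣK = 5.99; h_m = ΣK·V²/2g = 3.196 m
Total H_L = 16.04 + 3.196 = 19.23 m

H_L ≈ 19.2 m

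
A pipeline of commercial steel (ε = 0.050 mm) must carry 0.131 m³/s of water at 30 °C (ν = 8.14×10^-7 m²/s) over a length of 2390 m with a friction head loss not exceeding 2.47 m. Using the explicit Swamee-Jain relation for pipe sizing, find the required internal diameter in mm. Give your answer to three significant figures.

D ≈ 464 mm

Swamee-Jain (Type III): D = 0.66·[ε^1.25·(LQ²/(gh_f))^4.75 + ν·Q^9.4·(L/(gh_f))^5.2]^0.04
LQ²/(gh_f) = 1.693; L/(gh_f) = 98.64
Term 1 = ε^1.25·(…)^4.75 = 5.12×10^-5; Term 2 = ν·Q^9.4·(…)^5.2 = 9.59×10^-5
D = 0.66·(5.12×10^-5 + 9.59×10^-5)^0.04 = 0.4637 m = 464 mm
Check: V = 0.776 m/s, Re = 4.42×10^5, f = 0.01477, h_f = 2.33 m ≈ 2.47 m ✓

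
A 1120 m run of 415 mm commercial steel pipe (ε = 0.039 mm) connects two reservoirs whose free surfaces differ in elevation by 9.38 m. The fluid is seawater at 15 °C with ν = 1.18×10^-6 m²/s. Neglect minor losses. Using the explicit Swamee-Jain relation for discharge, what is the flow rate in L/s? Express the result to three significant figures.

Swamee-Jain (Type II): Q = -0.965·√(gD⁵h_f/L)·ln[ε/(3.7D) + √(3.17ν²L/(gD³h_f))]
√(gD⁵h_f/L) = √(9.81·0.415⁵·9.38/1120) = 0.03180
ε/(3.7D) = 2.54×10^-5; √(3.17ν²L/(gD³h_f)) = 2.74×10^-5
Q = -0.965·0.03180·ln(5.282×10^-5) = 0.3022 m³/s
Check: V = 2.23 m/s, Re = 7.86×10^5, f = 0.01372, h_f = 9.42 m ≈ 9.38 m ✓

Q ≈ 302 L/s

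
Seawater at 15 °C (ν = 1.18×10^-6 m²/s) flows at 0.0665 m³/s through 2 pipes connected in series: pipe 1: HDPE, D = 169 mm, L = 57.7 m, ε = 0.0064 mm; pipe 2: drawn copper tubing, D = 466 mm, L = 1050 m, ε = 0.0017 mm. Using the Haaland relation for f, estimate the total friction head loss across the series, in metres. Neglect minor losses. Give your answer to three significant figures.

Pipe 1: V = 2.965 m/s, Re = 4.25×10^5, ε/D = 3.79×10^-5, f = 0.01387, h_1 = f(L/D)V²/2g = 2.121 m
Pipe 2: V = 0.3899 m/s, Re = 1.54×10^5, ε/D = 3.65×10^-6, f = 0.01634, h_2 = f(L/D)V²/2g = 0.2852 m
Series → Q common, losses add: H = Σh = 2.406 m

H ≈ 2.41 m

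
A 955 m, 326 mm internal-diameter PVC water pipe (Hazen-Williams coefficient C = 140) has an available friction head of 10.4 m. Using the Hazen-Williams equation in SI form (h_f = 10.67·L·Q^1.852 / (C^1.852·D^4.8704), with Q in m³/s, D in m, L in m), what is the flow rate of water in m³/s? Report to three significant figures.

Q ≈ 0.178 m³/s

Rearranging: Q = [h_f·C^1.852·D^4.8704 / (10.67·L)]^(1/1.852)
Q = [10.4·140^1.852·0.326^4.8704 / (10.67·955)]^0.540 = 0.1782 m³/s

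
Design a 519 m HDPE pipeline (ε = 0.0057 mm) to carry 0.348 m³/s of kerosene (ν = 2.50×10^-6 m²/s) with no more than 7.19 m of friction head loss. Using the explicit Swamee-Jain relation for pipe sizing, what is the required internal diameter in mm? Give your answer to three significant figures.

Swamee-Jain (Type III): D = 0.66·[ε^1.25·(LQ²/(gh_f))^4.75 + ν·Q^9.4·(L/(gh_f))^5.2]^0.04
LQ²/(gh_f) = 0.8911; L/(gh_f) = 7.358
Term 1 = ε^1.25·(…)^4.75 = 1.61×10^-7; Term 2 = ν·Q^9.4·(…)^5.2 = 3.94×10^-6
D = 0.66·(1.61×10^-7 + 3.94×10^-6)^0.04 = 0.4019 m = 402 mm
Check: V = 2.74 m/s, Re = 4.41×10^5, f = 0.01360, h_f = 6.74 m ≈ 7.19 m ✓

D ≈ 402 mm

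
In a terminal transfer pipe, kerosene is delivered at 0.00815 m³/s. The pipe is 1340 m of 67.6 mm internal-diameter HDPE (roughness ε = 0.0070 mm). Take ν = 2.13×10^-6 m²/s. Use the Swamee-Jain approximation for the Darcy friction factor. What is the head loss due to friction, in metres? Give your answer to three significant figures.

h_f ≈ 102 m

V = 4Q/(πD²) = 4·0.00815/(π·0.0676²) = 2.271 m/s
Re = VD/ν = 2.271·0.0676/2.13×10^-6 = 7.21×10^4 → turbulent
ε/D = 0.0070/67.6 = 1.04×10^-4
Swamee-Jain: f = 0.01966
h_f = f(L/D)V²/(2g) = 0.01966·(1340/0.0676)·2.271²/(2·9.81) = 102.4 m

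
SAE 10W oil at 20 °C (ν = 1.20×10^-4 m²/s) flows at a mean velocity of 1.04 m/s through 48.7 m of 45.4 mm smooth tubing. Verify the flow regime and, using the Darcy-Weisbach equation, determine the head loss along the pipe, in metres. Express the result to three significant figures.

Re = VD/ν = 1.04·0.04540/1.20×10^-4 = 393 → laminar (Re < 2300)
f = 64/Re = 0.1627
h_f = f(L/D)V²/(2g) = 0.1627·(48.7/0.04540)·1.04²/(2·9.81) = 9.619 m

h_f ≈ 9.62 m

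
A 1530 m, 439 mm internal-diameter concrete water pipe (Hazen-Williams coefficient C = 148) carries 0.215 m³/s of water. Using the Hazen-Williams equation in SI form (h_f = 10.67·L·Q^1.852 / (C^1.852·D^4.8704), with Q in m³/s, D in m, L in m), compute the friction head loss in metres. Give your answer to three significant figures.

h_f = 10.67·1530·0.215^1.852 / (148^1.852·0.439^4.8704) = 4.995 m

h_f ≈ 5.00 m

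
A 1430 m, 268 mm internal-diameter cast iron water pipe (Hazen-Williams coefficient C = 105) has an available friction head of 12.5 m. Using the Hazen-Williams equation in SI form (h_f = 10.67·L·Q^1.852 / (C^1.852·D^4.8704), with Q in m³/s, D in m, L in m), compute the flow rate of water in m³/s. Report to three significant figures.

Q ≈ 0.0709 m³/s

Rearranging: Q = [h_f·C^1.852·D^4.8704 / (10.67·L)]^(1/1.852)
Q = [12.5·105^1.852·0.268^4.8704 / (10.67·1430)]^0.540 = 0.07090 m³/s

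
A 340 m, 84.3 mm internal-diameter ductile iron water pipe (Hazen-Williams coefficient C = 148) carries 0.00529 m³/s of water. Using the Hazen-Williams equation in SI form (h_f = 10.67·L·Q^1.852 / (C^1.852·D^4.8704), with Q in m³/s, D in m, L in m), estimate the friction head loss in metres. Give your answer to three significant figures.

h_f ≈ 3.60 m

h_f = 10.67·340·0.00529^1.852 / (148^1.852·0.0843^4.8704) = 3.596 m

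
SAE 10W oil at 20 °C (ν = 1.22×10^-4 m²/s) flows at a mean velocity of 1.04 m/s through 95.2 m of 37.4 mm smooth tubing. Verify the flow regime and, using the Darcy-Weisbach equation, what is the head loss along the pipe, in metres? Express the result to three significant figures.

Re = VD/ν = 1.04·0.03740/1.22×10^-4 = 319 → laminar (Re < 2300)
f = 64/Re = 0.2007
h_f = f(L/D)V²/(2g) = 0.2007·(95.2/0.03740)·1.04²/(2·9.81) = 28.17 m

h_f ≈ 28.2 m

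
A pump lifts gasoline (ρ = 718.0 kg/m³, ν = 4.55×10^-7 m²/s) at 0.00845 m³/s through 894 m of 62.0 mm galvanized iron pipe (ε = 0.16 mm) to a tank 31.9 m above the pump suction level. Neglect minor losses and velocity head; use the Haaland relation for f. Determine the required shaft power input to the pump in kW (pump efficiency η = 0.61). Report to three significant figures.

P_shaft ≈ 17.4 kW

V = 4Q/(πD²) = 2.799 m/s; Re = 3.81×10^5; ε/D = 0.00258; f = 0.02550
h_f = f(L/D)V²/2g = 146.8 m
Total head H = z + h_f = 31.9 + 146.8 = 178.7 m
P_hyd = ρgQH = 718.0·9.81·0.00845·178.7 = 10.63 kW
P_shaft = P_hyd/η = 10.63/0.61 = 17.43 kW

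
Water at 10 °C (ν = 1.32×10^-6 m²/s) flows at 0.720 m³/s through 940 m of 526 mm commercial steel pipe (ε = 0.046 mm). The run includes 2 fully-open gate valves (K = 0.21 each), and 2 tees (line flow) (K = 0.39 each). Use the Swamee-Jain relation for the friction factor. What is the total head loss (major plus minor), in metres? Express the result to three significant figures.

V = 4Q/(πD²) = 3.313 m/s; V²/2g = 0.5596 m
Re = 1.32×10^6, ε/D = 8.75×10^-5 → f = 0.01302 (Swamee-Jain)
Major: h_f = f(L/D)·V²/2g = 0.01302·1787·0.5596 = 13.02 m
Minor: ΣK = 1.20; h_m = ΣK·V²/2g = 0.6715 m
Total H_L = 13.02 + 0.6715 = 13.69 m

H_L ≈ 13.7 m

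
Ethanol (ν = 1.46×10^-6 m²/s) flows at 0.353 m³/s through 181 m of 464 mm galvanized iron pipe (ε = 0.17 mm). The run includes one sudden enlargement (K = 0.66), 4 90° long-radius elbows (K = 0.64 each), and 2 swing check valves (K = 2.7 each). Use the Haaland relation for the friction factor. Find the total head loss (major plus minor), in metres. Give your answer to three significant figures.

V = 4Q/(πD²) = 2.088 m/s; V²/2g = 0.2221 m
Re = 6.63×10^5, ε/D = 3.66×10^-4 → f = 0.01643 (Haaland)
Major: h_f = f(L/D)·V²/2g = 0.01643·390.1·0.2221 = 1.424 m
Minor: ΣK = 8.62; h_m = ΣK·V²/2g = 1.915 m
Total H_L = 1.424 + 1.915 = 3.338 m

H_L ≈ 3.34 m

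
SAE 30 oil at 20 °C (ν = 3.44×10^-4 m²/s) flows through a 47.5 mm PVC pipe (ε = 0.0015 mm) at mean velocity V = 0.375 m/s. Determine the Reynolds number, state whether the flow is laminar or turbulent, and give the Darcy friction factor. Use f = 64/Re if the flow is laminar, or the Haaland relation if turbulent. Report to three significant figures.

Re = VD/ν = 0.3750·0.0475/3.44×10^-4 = 51.8
Re < 2300 → laminar → f = 64/Re = 1.236

Re ≈ 51.8; laminar; f = 64/Re ≈ 1.24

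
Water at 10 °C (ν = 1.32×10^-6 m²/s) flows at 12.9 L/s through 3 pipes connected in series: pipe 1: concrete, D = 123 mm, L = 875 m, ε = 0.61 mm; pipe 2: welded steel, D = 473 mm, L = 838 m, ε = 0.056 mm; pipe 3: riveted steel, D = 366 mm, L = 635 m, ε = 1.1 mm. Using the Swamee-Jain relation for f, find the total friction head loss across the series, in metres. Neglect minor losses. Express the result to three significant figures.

H ≈ 13.5 m

Pipe 1: V = 1.086 m/s, Re = 1.01×10^5, ε/D = 0.00496, f = 0.03148, h_1 = f(L/D)V²/2g = 13.45 m
Pipe 2: V = 0.07341 m/s, Re = 2.63×10^4, ε/D = 1.18×10^-4, f = 0.02446, h_2 = f(L/D)V²/2g = 0.01191 m
Pipe 3: V = 0.1226 m/s, Re = 3.40×10^4, ε/D = 0.00301, f = 0.02996, h_3 = f(L/D)V²/2g = 0.03982 m
Series → Q common, losses add: H = Σh = 13.50 m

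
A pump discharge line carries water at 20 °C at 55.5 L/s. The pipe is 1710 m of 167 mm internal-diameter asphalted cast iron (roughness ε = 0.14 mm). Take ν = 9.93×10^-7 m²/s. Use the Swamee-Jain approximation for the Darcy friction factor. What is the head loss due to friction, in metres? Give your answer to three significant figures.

h_f ≈ 66.1 m

V = 4Q/(πD²) = 4·0.0555/(π·0.167²) = 2.534 m/s
Re = VD/ν = 2.534·0.167/9.93×10^-7 = 4.26×10^5 → turbulent
ε/D = 0.14/167 = 8.38×10^-4
Swamee-Jain: f = 0.01973
h_f = f(L/D)V²/(2g) = 0.01973·(1710/0.167)·2.534²/(2·9.81) = 66.12 m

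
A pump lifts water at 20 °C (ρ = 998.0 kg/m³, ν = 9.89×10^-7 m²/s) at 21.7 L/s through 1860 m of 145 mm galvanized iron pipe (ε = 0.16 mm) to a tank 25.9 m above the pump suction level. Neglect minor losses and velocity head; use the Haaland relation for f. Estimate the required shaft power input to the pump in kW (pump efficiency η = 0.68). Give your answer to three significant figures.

P_shaft ≈ 15.6 kW

V = 4Q/(πD²) = 1.314 m/s; Re = 1.93×10^5; ε/D = 0.00110; f = 0.02136
h_f = f(L/D)V²/2g = 24.11 m
Total head H = z + h_f = 25.9 + 24.11 = 50.01 m
P_hyd = ρgQH = 998.0·9.81·0.0217·50.01 = 10.63 kW
P_shaft = P_hyd/η = 10.63/0.68 = 15.63 kW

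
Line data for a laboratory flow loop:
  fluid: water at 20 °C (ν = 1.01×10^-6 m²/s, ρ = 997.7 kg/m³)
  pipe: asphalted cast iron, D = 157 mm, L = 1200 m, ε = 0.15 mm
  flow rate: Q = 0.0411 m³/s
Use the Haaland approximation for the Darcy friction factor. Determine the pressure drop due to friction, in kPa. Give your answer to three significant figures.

V = 4Q/(πD²) = 4·0.0411/(π·0.157²) = 2.123 m/s
Re = VD/ν = 2.123·0.157/1.01×10^-6 = 3.30×10^5 → turbulent
ε/D = 0.15/157 = 9.55×10^-4
Haaland: f = 0.02026
h_f = f(L/D)V²/(2g) = 0.02026·(1200/0.157)·2.123²/(2·9.81) = 35.57 m
Δp = ρg·h_f = 997.7·9.81·35.57 = 348.2 kPa

Δp ≈ 348 kPa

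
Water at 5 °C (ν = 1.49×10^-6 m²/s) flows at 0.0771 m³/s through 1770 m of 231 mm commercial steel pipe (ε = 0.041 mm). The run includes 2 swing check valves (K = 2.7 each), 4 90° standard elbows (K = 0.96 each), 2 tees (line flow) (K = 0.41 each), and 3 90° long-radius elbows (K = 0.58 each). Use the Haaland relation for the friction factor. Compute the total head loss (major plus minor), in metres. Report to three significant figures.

V = 4Q/(πD²) = 1.840 m/s; V²/2g = 0.1725 m
Re = 2.85×10^5, ε/D = 1.77×10^-4 → f = 0.01598 (Haaland)
Major: h_f = f(L/D)·V²/2g = 0.01598·7662·0.1725 = 21.12 m
Minor: ΣK = 11.8; h_m = ΣK·V²/2g = 2.035 m
Total H_L = 21.12 + 2.035 = 23.15 m

H_L ≈ 23.2 m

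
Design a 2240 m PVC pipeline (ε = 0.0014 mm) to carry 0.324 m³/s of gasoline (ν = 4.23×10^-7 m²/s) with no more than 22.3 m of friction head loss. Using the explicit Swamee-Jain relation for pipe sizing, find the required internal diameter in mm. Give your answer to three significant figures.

D ≈ 390 mm

Swamee-Jain (Type III): D = 0.66·[ε^1.25·(LQ²/(gh_f))^4.75 + ν·Q^9.4·(L/(gh_f))^5.2]^0.04
LQ²/(gh_f) = 1.075; L/(gh_f) = 10.24
Term 1 = ε^1.25·(…)^4.75 = 6.79×10^-8; Term 2 = ν·Q^9.4·(…)^5.2 = 1.90×10^-6
D = 0.66·(6.79×10^-8 + 1.90×10^-6)^0.04 = 0.3902 m = 390 mm
Check: V = 2.71 m/s, Re = 2.50×10^6, f = 0.01017, h_f = 21.8 m ≈ 22.3 m ✓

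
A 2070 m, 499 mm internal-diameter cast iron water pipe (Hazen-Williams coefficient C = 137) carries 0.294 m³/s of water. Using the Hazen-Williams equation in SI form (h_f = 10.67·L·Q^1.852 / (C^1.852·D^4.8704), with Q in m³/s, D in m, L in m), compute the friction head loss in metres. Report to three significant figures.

h_f ≈ 7.46 m

h_f = 10.67·2070·0.294^1.852 / (137^1.852·0.499^4.8704) = 7.459 m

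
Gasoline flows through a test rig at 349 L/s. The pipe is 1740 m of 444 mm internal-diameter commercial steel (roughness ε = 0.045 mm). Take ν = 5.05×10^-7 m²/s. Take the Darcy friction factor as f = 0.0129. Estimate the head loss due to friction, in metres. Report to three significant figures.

V = 4Q/(πD²) = 4·0.349/(π·0.444²) = 2.254 m/s
h_f = f(L/D)V²/(2g) = 0.01290·(1740/0.444)·2.254²/(2·9.81) = 13.09 m

h_f ≈ 13.1 m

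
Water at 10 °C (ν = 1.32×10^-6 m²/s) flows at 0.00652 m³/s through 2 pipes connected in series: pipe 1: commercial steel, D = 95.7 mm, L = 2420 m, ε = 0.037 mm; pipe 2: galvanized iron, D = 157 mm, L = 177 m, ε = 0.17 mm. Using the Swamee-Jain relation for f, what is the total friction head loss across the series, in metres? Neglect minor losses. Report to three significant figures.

Pipe 1: V = 0.9064 m/s, Re = 6.57×10^4, ε/D = 3.87×10^-4, f = 0.02122, h_1 = f(L/D)V²/2g = 22.47 m
Pipe 2: V = 0.3368 m/s, Re = 4.01×10^4, ε/D = 0.00108, f = 0.02518, h_2 = f(L/D)V²/2g = 0.1641 m
Series → Q common, losses add: H = Σh = 22.63 m

H ≈ 22.6 m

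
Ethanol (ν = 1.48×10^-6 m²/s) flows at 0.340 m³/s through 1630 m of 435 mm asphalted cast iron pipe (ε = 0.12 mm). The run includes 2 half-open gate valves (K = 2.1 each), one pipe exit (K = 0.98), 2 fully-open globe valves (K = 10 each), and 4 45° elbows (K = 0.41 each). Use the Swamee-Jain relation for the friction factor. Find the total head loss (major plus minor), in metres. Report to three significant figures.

H_L ≈ 23.0 m

V = 4Q/(πD²) = 2.288 m/s; V²/2g = 0.2668 m
Re = 6.72×10^5, ε/D = 2.76×10^-4 → f = 0.01586 (Swamee-Jain)
Major: h_f = f(L/D)·V²/2g = 0.01586·3747·0.2668 = 15.86 m
Minor: ΣK = 26.8; h_m = ΣK·V²/2g = 7.155 m
Total H_L = 15.86 + 7.155 = 23.01 m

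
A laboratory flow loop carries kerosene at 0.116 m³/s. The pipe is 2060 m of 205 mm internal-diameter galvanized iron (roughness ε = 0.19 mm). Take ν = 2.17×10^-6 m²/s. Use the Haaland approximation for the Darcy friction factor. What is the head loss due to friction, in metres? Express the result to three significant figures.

V = 4Q/(πD²) = 4·0.116/(π·0.205²) = 3.514 m/s
Re = VD/ν = 3.514·0.205/2.17×10^-6 = 3.32×10^5 → turbulent
ε/D = 0.19/205 = 9.27×10^-4
Haaland: f = 0.02013
h_f = f(L/D)V²/(2g) = 0.02013·(2060/0.205)·3.514²/(2·9.81) = 127.3 m

h_f ≈ 127 m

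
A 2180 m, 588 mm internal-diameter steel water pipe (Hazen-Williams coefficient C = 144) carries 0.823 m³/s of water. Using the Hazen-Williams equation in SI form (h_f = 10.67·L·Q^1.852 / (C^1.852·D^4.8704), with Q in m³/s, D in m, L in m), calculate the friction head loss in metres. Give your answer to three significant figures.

h_f = 10.67·2180·0.823^1.852 / (144^1.852·0.588^4.8704) = 21.67 m

h_f ≈ 21.7 m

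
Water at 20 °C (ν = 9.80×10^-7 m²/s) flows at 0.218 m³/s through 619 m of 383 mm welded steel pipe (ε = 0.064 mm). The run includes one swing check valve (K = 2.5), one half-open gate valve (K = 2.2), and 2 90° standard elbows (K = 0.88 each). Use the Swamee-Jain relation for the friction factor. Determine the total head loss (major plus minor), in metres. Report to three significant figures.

H_L ≈ 5.51 m

V = 4Q/(πD²) = 1.892 m/s; V²/2g = 0.1825 m
Re = 7.40×10^5, ε/D = 1.67×10^-4 → f = 0.01470 (Swamee-Jain)
Major: h_f = f(L/D)·V²/2g = 0.01470·1616·0.1825 = 4.335 m
Minor: ΣK = 6.46; h_m = ΣK·V²/2g = 1.179 m
Total H_L = 4.335 + 1.179 = 5.514 m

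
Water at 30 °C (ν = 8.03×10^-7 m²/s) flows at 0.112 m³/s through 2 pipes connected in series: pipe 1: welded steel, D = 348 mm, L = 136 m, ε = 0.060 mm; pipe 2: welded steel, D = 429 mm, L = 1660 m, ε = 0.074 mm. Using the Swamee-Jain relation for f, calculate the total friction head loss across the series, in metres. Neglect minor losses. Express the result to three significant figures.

H ≈ 2.26 m

Pipe 1: V = 1.178 m/s, Re = 5.10×10^5, ε/D = 1.72×10^-4, f = 0.01522, h_1 = f(L/D)V²/2g = 0.4203 m
Pipe 2: V = 0.7748 m/s, Re = 4.14×10^5, ε/D = 1.72×10^-4, f = 0.01553, h_2 = f(L/D)V²/2g = 1.839 m
Series → Q common, losses add: H = Σh = 2.259 m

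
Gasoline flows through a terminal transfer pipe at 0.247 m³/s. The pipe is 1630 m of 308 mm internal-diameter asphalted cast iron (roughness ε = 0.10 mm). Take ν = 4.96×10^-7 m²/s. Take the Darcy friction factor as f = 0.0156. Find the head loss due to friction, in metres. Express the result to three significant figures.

V = 4Q/(πD²) = 4·0.247/(π·0.308²) = 3.315 m/s
h_f = f(L/D)V²/(2g) = 0.01560·(1630/0.308)·3.315²/(2·9.81) = 46.25 m

h_f ≈ 46.2 m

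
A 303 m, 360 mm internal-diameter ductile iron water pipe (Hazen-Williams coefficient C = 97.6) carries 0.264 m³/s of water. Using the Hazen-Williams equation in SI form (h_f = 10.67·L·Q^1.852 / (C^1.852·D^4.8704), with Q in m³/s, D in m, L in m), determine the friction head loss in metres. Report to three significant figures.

h_f ≈ 8.22 m

h_f = 10.67·303·0.264^1.852 / (97.6^1.852·0.360^4.8704) = 8.221 m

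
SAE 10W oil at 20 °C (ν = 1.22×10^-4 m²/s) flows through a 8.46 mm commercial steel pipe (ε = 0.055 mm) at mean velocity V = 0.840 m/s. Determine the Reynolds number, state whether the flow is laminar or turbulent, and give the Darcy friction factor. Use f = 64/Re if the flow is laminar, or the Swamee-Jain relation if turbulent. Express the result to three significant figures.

Re = VD/ν = 0.8400·0.00846/1.22×10^-4 = 58.2
Re < 2300 → laminar → f = 64/Re = 1.099

Re ≈ 58.2; laminar; f = 64/Re ≈ 1.10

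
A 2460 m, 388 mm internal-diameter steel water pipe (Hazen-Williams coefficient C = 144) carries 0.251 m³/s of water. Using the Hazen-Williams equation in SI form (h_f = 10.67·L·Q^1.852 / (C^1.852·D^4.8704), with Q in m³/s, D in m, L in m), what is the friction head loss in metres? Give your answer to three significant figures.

h_f = 10.67·2460·0.251^1.852 / (144^1.852·0.388^4.8704) = 20.54 m

h_f ≈ 20.5 m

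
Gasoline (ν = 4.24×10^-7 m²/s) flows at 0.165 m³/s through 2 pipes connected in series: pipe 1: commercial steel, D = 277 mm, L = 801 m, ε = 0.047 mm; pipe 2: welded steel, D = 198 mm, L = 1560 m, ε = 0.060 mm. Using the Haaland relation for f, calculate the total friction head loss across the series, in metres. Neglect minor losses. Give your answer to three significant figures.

Pipe 1: V = 2.738 m/s, Re = 1.79×10^6, ε/D = 1.70×10^-4, f = 0.01387, h_1 = f(L/D)V²/2g = 15.32 m
Pipe 2: V = 5.359 m/s, Re = 2.50×10^6, ε/D = 3.03×10^-4, f = 0.01526, h_2 = f(L/D)V²/2g = 176.0 m
Series → Q common, losses add: H = Σh = 191.3 m

H ≈ 191 m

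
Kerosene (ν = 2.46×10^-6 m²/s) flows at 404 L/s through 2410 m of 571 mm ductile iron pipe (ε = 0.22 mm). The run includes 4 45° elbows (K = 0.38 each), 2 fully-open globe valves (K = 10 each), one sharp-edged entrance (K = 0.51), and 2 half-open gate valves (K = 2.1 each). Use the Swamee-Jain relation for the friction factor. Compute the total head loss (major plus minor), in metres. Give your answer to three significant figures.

V = 4Q/(πD²) = 1.578 m/s; V²/2g = 0.1269 m
Re = 3.66×10^5, ε/D = 3.85×10^-4 → f = 0.01736 (Swamee-Jain)
Major: h_f = f(L/D)·V²/2g = 0.01736·4221·0.1269 = 9.298 m
Minor: ΣK = 26.2; h_m = ΣK·V²/2g = 3.328 m
Total H_L = 9.298 + 3.328 = 12.63 m

H_L ≈ 12.6 m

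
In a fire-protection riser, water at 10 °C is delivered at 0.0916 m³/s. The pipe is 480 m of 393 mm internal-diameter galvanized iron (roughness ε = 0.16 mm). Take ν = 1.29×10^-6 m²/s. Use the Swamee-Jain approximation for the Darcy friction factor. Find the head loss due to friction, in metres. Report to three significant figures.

V = 4Q/(πD²) = 4·0.0916/(π·0.393²) = 0.7551 m/s
Re = VD/ν = 0.7551·0.393/1.29×10^-6 = 2.30×10^5 → turbulent
ε/D = 0.16/393 = 4.07×10^-4
Swamee-Jain: f = 0.01818
h_f = f(L/D)V²/(2g) = 0.01818·(480/0.393)·0.7551²/(2·9.81) = 0.6454 m

h_f ≈ 0.645 m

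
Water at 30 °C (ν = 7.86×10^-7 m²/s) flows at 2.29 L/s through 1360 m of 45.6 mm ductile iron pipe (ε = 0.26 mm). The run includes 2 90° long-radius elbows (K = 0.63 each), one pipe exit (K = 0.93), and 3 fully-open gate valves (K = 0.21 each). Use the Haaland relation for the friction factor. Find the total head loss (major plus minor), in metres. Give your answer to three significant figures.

V = 4Q/(πD²) = 1.402 m/s; V²/2g = 0.1002 m
Re = 8.14×10^4, ε/D = 0.00570 → f = 0.03263 (Haaland)
Major: h_f = f(L/D)·V²/2g = 0.03263·29825·0.1002 = 97.54 m
Minor: ΣK = 2.82; h_m = ΣK·V²/2g = 0.2826 m
Total H_L = 97.54 + 0.2826 = 97.82 m

H_L ≈ 97.8 m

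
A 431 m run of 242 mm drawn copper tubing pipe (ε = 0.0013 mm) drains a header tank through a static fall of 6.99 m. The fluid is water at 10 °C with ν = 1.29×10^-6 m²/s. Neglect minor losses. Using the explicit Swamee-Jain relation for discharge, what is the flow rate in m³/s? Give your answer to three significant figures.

Q ≈ 0.110 m³/s

Swamee-Jain (Type II): Q = -0.965·√(gD⁵h_f/L)·ln[ε/(3.7D) + √(3.17ν²L/(gD³h_f))]
√(gD⁵h_f/L) = √(9.81·0.242⁵·6.99/431) = 0.01149
ε/(3.7D) = 1.45×10^-6; √(3.17ν²L/(gD³h_f)) = 4.84×10^-5
Q = -0.965·0.01149·ln(4.982×10^-5) = 0.1099 m³/s
Check: V = 2.39 m/s, Re = 4.48×10^5, f = 0.01343, h_f = 6.96 m ≈ 6.99 m ✓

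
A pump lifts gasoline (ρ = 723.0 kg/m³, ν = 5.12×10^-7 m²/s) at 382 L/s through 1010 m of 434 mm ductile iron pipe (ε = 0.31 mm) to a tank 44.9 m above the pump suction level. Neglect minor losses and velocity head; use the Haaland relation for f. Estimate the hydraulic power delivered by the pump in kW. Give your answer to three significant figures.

P_hyd ≈ 161 kW

V = 4Q/(πD²) = 2.582 m/s; Re = 2.19×10^6; ε/D = 7.14×10^-4; f = 0.01831
h_f = f(L/D)V²/2g = 14.49 m
Total head H = z + h_f = 44.9 + 14.49 = 59.39 m
P_hyd = ρgQH = 723.0·9.81·0.382·59.39 = 160.9 kW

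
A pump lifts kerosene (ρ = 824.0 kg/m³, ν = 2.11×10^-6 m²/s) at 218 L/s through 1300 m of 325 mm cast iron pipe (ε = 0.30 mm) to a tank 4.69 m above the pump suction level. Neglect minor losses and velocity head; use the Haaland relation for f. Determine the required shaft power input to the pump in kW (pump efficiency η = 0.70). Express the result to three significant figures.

P_shaft ≈ 82.6 kW

V = 4Q/(πD²) = 2.628 m/s; Re = 4.05×10^5; ε/D = 9.23×10^-4; f = 0.01997
h_f = f(L/D)V²/2g = 28.12 m
Total head H = z + h_f = 4.69 + 28.12 = 32.81 m
P_hyd = ρgQH = 824.0·9.81·0.218·32.81 = 57.82 kW
P_shaft = P_hyd/η = 57.82/0.70 = 82.59 kW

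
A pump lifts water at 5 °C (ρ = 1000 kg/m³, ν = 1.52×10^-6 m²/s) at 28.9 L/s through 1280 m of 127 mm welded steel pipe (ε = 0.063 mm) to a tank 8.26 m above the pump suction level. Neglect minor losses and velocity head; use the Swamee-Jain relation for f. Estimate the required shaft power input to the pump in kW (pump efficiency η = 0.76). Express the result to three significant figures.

V = 4Q/(πD²) = 2.281 m/s; Re = 1.91×10^5; ε/D = 4.96×10^-4; f = 0.01900
h_f = f(L/D)V²/2g = 50.79 m
Total head H = z + h_f = 8.26 + 50.79 = 59.05 m
P_hyd = ρgQH = 1000·9.81·0.0289·59.05 = 16.74 kW
P_shaft = P_hyd/η = 16.74/0.76 = 22.03 kW

P_shaft ≈ 22.0 kW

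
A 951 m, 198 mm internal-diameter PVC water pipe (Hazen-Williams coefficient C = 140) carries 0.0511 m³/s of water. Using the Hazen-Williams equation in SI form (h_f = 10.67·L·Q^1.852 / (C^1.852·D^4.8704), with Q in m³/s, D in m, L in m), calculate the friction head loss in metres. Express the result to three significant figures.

h_f ≈ 11.6 m

h_f = 10.67·951·0.0511^1.852 / (140^1.852·0.198^4.8704) = 11.62 m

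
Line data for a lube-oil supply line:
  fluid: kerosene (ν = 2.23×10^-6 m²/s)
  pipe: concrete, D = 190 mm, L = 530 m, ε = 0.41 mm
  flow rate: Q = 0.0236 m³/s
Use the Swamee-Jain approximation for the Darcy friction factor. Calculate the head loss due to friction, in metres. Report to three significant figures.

V = 4Q/(πD²) = 4·0.0236/(π·0.190²) = 0.8324 m/s
Re = VD/ν = 0.8324·0.190/2.23×10^-6 = 7.09×10^4 → turbulent
ε/D = 0.41/190 = 0.00216
Swamee-Jain: f = 0.02634
h_f = f(L/D)V²/(2g) = 0.02634·(530/0.190)·0.8324²/(2·9.81) = 2.595 m

h_f ≈ 2.59 m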